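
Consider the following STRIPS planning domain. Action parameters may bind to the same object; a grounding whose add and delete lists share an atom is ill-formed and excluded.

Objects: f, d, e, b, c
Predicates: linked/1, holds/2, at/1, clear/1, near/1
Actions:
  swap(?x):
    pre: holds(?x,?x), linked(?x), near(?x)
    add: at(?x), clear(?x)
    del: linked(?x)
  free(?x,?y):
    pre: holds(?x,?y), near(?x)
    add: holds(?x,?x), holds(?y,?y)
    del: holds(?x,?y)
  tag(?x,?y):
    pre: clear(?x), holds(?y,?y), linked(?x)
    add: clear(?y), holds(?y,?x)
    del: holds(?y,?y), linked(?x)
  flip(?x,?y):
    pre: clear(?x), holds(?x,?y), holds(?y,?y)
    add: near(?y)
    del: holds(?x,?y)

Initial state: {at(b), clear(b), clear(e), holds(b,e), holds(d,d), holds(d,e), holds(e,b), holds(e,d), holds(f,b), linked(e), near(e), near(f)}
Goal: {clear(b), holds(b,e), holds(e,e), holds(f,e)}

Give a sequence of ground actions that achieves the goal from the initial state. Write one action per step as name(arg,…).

free(f,b); free(e,d); tag(e,f)

1. free(f,b)  →  {at(b), clear(b), clear(e), holds(b,b), holds(b,e), holds(d,d), holds(d,e), holds(e,b), holds(e,d), holds(f,f), linked(e), near(e), near(f)}
2. free(e,d)  →  {at(b), clear(b), clear(e), holds(b,b), holds(b,e), holds(d,d), holds(d,e), holds(e,b), holds(e,e), holds(f,f), linked(e), near(e), near(f)}
3. tag(e,f)  →  {at(b), clear(b), clear(e), clear(f), holds(b,b), holds(b,e), holds(d,d), holds(d,e), holds(e,b), holds(e,e), holds(f,e), near(e), near(f)}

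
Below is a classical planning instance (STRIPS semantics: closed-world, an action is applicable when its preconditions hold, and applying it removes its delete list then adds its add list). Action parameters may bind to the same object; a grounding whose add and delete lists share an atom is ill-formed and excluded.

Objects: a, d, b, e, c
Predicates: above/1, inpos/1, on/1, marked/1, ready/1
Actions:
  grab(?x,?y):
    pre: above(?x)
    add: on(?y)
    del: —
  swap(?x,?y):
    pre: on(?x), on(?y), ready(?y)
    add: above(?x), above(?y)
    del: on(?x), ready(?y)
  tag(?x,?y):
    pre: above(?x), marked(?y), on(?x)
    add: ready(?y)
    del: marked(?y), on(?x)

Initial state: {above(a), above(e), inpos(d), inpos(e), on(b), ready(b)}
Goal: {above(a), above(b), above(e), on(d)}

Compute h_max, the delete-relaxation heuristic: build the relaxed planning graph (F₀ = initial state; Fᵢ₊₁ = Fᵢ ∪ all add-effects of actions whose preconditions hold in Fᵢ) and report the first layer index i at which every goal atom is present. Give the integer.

1

F0 = init (6 atoms)
F1 = F0 ∪ {above(b), on(a), on(c), on(d), on(e)}  (11 atoms)
goal ⊆ F1  ⇒  h_max = 1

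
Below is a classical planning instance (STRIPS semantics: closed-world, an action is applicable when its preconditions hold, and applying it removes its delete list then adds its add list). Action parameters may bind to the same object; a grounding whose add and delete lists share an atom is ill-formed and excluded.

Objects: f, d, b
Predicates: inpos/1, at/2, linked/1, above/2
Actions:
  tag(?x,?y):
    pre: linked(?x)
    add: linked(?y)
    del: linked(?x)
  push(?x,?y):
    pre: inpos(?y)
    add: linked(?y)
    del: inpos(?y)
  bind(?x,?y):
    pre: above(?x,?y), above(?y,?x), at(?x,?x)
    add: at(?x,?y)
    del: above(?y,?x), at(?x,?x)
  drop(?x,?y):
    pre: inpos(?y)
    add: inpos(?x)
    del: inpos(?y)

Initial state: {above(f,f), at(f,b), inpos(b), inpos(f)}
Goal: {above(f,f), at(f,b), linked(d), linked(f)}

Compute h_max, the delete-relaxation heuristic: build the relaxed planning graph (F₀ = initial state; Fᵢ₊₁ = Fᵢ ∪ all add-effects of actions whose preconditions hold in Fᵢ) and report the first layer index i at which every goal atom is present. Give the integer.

F0 = init (4 atoms)
F1 = F0 ∪ {inpos(d), linked(b), linked(f)}  (7 atoms)
F2 = F1 ∪ {linked(d)}  (8 atoms)
goal ⊆ F2  ⇒  h_max = 2

2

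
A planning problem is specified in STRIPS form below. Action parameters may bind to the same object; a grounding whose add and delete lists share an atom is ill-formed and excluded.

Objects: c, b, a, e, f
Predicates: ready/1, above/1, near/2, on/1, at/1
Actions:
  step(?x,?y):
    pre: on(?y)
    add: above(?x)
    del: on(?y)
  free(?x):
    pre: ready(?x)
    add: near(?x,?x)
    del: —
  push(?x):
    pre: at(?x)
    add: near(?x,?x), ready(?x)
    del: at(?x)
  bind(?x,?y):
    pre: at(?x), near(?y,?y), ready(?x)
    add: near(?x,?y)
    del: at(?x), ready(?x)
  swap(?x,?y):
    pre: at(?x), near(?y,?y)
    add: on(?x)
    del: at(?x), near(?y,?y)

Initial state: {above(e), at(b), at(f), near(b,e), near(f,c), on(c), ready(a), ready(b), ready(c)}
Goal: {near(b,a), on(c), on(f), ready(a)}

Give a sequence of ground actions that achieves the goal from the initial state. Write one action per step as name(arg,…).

1. free(a)  →  {above(e), at(b), at(f), near(a,a), near(b,e), near(f,c), on(c), ready(a), ready(b), ready(c)}
2. bind(b,a)  →  {above(e), at(f), near(a,a), near(b,a), near(b,e), near(f,c), on(c), ready(a), ready(c)}
3. swap(f,a)  →  {above(e), near(b,a), near(b,e), near(f,c), on(c), on(f), ready(a), ready(c)}

free(a); bind(b,a); swap(f,a)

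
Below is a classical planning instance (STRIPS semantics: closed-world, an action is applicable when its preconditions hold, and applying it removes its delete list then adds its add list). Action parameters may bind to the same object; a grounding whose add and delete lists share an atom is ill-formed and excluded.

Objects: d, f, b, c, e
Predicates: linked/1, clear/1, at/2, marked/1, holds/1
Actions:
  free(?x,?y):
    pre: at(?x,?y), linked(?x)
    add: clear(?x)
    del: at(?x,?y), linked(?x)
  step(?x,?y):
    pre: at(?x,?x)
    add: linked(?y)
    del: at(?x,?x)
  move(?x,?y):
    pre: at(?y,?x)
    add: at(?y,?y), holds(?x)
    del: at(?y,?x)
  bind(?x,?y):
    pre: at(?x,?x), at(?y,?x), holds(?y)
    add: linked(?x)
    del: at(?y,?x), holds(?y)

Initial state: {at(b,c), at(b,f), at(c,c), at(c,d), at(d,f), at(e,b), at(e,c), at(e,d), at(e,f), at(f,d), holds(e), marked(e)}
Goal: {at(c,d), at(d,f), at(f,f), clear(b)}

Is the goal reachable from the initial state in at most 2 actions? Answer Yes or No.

1. step(c,b)  →  {at(b,c), at(b,f), at(c,d), at(d,f), at(e,b), at(e,c), at(e,d), at(e,f), at(f,d), holds(e), linked(b), marked(e)}
2. free(b,f)  →  {at(b,c), at(c,d), at(d,f), at(e,b), at(e,c), at(e,d), at(e,f), at(f,d), clear(b), holds(e), marked(e)}
3. move(d,f)  →  {at(b,c), at(c,d), at(d,f), at(e,b), at(e,c), at(e,d), at(e,f), at(f,f), clear(b), holds(d), holds(e), marked(e)}
optimal plan length = 3; 3 > 2

No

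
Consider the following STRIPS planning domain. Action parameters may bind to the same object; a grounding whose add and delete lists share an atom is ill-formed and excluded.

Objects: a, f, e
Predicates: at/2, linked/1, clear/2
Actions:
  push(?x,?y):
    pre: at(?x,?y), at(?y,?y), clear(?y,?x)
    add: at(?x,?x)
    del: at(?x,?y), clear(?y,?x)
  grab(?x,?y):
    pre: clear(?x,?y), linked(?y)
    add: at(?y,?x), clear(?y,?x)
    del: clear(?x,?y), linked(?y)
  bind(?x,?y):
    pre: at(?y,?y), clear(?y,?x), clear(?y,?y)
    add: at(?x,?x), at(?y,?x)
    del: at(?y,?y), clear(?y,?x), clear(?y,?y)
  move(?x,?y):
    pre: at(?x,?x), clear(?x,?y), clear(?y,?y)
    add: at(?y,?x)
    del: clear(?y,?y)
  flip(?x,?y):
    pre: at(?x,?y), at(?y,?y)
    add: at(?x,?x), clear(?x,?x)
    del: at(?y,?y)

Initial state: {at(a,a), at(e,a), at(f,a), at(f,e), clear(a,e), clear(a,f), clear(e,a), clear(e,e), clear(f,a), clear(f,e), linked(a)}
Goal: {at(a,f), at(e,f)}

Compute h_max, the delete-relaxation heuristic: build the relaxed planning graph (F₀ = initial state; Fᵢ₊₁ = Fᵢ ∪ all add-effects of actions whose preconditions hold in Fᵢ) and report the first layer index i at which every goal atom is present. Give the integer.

F0 = init (11 atoms)
F1 = F0 ∪ {at(a,e), at(a,f), at(e,e), at(f,f), clear(f,f)}  (16 atoms)
F2 = F1 ∪ {at(e,f), clear(a,a)}  (18 atoms)
goal ⊆ F2  ⇒  h_max = 2

2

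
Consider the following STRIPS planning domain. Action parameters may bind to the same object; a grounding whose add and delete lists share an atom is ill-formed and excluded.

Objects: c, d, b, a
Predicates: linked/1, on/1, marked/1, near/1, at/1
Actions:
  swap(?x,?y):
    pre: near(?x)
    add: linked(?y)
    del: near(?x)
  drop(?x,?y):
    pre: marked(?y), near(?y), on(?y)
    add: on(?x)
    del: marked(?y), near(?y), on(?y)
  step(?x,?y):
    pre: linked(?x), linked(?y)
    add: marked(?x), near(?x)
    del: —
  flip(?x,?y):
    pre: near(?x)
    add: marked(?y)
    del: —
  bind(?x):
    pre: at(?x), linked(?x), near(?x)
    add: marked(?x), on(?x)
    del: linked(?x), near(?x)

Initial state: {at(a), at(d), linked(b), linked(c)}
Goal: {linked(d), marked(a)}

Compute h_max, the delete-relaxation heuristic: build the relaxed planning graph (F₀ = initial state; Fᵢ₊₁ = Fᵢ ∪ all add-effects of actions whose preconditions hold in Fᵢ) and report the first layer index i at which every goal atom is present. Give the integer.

2

F0 = init (4 atoms)
F1 = F0 ∪ {marked(b), marked(c), near(b), near(c)}  (8 atoms)
F2 = F1 ∪ {linked(a), linked(d), marked(a), marked(d)}  (12 atoms)
goal ⊆ F2  ⇒  h_max = 2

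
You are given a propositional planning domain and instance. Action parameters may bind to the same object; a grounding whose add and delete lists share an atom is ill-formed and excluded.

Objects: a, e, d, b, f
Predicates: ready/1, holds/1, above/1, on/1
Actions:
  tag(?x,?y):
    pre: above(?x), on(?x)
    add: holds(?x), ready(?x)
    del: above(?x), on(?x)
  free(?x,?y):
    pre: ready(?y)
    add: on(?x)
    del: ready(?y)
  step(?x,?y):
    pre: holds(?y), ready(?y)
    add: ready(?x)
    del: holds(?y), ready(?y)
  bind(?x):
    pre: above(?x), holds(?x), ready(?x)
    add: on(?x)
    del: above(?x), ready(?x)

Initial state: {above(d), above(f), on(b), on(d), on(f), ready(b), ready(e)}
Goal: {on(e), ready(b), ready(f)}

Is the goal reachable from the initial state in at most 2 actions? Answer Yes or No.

1. tag(f,a)  →  {above(d), holds(f), on(b), on(d), ready(b), ready(e), ready(f)}
2. free(e,e)  →  {above(d), holds(f), on(b), on(d), on(e), ready(b), ready(f)}
optimal plan length = 2; 2 ≤ 2

Yes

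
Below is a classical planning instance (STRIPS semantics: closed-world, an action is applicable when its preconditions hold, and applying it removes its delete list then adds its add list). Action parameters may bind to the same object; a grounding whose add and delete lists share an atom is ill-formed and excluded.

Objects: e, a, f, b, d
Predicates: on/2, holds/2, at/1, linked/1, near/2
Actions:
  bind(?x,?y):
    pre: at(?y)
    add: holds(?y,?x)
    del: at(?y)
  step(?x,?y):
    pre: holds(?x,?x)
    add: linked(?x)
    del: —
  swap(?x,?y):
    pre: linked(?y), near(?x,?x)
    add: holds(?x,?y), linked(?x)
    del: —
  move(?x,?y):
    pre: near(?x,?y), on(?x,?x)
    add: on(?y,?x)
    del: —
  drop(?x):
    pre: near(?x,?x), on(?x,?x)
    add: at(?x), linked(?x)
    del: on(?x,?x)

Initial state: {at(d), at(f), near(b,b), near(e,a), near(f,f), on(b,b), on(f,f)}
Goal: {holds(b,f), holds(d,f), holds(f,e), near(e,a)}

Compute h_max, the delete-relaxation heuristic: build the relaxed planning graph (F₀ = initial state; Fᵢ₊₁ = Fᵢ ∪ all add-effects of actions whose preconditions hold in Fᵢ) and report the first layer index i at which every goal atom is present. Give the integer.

F0 = init (7 atoms)
F1 = F0 ∪ {at(b), holds(d,a), holds(d,b), holds(d,d), holds(d,e), holds(d,f), holds(f,a), holds(f,b), holds(f,d), holds(f,e), holds(f,f), linked(b), linked(f)}  (20 atoms)
F2 = F1 ∪ {holds(b,a), holds(b,b), holds(b,d), holds(b,e), holds(b,f), linked(d)}  (26 atoms)
goal ⊆ F2  ⇒  h_max = 2

2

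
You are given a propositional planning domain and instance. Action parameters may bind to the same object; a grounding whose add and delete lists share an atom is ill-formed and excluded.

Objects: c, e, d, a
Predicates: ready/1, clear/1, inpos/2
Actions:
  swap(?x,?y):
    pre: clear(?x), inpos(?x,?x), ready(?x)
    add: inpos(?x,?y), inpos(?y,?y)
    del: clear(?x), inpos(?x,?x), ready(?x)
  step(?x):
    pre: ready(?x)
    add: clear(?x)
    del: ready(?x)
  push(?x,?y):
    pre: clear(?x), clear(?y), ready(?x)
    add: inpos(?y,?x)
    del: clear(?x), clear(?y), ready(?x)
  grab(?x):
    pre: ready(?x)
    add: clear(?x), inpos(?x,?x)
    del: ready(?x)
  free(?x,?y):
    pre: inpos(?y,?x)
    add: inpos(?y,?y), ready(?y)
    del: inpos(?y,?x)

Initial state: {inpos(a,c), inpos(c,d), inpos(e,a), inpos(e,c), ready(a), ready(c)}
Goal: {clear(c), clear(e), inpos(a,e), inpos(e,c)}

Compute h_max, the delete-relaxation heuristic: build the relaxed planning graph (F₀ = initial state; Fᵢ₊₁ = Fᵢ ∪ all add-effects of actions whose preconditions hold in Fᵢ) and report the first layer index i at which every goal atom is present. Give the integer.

F0 = init (6 atoms)
F1 = F0 ∪ {clear(a), clear(c), inpos(a,a), inpos(c,c), inpos(e,e), ready(e)}  (12 atoms)
F2 = F1 ∪ {clear(e), inpos(a,d), inpos(a,e), inpos(c,a), inpos(c,e), inpos(d,d)}  (18 atoms)
goal ⊆ F2  ⇒  h_max = 2

2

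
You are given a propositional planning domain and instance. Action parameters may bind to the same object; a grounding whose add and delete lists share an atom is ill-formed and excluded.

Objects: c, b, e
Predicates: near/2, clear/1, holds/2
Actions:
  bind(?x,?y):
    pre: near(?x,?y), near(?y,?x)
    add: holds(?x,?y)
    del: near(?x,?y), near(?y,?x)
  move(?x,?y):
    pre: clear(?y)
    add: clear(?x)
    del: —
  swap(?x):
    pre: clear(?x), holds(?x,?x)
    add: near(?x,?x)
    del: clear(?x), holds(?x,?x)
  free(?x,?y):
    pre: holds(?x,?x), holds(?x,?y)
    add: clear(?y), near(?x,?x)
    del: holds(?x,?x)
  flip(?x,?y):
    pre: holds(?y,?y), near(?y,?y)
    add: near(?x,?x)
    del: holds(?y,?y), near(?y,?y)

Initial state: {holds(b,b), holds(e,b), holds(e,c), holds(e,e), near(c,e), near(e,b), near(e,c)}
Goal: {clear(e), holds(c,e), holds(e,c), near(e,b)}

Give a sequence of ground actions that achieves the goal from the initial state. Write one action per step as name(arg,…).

1. bind(c,e)  →  {holds(b,b), holds(c,e), holds(e,b), holds(e,c), holds(e,e), near(e,b)}
2. free(e,e)  →  {clear(e), holds(b,b), holds(c,e), holds(e,b), holds(e,c), near(e,b), near(e,e)}

bind(c,e); free(e,e)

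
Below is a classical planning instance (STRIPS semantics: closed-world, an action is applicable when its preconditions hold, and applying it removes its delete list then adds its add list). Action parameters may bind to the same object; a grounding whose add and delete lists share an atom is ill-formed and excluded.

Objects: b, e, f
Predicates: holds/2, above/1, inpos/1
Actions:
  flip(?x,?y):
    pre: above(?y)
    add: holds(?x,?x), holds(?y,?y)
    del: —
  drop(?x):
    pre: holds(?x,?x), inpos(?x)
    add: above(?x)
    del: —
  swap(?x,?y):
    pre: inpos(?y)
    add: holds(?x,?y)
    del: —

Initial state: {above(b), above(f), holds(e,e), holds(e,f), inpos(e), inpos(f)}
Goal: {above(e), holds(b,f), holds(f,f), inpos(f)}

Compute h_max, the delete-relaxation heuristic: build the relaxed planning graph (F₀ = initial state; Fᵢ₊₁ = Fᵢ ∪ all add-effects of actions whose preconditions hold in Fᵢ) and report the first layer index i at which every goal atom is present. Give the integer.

1

F0 = init (6 atoms)
F1 = F0 ∪ {above(e), holds(b,b), holds(b,e), holds(b,f), holds(f,e), holds(f,f)}  (12 atoms)
goal ⊆ F1  ⇒  h_max = 1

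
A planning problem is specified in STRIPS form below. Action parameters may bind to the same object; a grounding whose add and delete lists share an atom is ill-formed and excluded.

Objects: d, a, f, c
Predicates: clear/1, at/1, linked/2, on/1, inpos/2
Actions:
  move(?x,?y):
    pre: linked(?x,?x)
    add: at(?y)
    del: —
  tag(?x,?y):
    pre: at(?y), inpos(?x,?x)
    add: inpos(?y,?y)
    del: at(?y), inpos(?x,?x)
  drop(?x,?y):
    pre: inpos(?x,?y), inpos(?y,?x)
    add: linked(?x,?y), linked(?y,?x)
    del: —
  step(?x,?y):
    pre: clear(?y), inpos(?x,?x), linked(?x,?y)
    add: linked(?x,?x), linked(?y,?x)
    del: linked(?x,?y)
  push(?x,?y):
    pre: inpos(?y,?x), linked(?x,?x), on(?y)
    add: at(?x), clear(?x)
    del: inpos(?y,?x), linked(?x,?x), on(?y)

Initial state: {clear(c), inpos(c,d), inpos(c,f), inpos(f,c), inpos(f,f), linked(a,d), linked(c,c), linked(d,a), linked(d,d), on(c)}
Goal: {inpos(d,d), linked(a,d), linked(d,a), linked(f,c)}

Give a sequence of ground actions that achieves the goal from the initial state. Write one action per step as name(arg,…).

1. move(d,d)  →  {at(d), clear(c), inpos(c,d), inpos(c,f), inpos(f,c), inpos(f,f), linked(a,d), linked(c,c), linked(d,a), linked(d,d), on(c)}
2. tag(f,d)  →  {clear(c), inpos(c,d), inpos(c,f), inpos(d,d), inpos(f,c), linked(a,d), linked(c,c), linked(d,a), linked(d,d), on(c)}
3. drop(f,c)  →  {clear(c), inpos(c,d), inpos(c,f), inpos(d,d), inpos(f,c), linked(a,d), linked(c,c), linked(c,f), linked(d,a), linked(d,d), linked(f,c), on(c)}

move(d,d); tag(f,d); drop(f,c)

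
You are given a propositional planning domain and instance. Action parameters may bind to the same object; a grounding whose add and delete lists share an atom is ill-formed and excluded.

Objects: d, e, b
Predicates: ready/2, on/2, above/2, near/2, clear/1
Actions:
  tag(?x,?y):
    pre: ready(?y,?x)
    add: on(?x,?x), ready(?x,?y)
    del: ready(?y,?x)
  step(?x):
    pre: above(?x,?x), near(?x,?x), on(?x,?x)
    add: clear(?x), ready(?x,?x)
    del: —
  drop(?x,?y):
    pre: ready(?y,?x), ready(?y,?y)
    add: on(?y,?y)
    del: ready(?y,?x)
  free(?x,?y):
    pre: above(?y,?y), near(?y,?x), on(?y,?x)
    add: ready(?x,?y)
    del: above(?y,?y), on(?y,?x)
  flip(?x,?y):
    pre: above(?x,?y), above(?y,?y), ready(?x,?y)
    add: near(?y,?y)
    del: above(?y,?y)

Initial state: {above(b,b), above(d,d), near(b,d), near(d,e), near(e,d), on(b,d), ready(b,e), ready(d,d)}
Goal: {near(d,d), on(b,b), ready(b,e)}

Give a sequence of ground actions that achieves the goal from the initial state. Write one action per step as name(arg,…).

1. tag(e,b)  →  {above(b,b), above(d,d), near(b,d), near(d,e), near(e,d), on(b,d), on(e,e), ready(d,d), ready(e,b)}
2. tag(b,e)  →  {above(b,b), above(d,d), near(b,d), near(d,e), near(e,d), on(b,b), on(b,d), on(e,e), ready(b,e), ready(d,d)}
3. flip(d,d)  →  {above(b,b), near(b,d), near(d,d), near(d,e), near(e,d), on(b,b), on(b,d), on(e,e), ready(b,e), ready(d,d)}

tag(e,b); tag(b,e); flip(d,d)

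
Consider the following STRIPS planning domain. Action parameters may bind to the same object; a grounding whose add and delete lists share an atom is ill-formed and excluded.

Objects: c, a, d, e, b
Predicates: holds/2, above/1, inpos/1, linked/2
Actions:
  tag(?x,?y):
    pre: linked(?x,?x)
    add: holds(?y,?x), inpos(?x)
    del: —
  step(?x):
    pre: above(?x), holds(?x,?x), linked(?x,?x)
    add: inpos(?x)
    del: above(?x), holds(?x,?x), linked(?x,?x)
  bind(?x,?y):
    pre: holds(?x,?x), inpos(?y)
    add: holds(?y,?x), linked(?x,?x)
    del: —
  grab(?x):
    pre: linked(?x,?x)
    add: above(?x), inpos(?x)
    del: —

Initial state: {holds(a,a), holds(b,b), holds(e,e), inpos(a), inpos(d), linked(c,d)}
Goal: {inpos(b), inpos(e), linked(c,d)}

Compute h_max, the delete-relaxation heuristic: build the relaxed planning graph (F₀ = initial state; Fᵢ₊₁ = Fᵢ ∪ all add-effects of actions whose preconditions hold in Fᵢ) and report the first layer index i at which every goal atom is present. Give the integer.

2

F0 = init (6 atoms)
F1 = F0 ∪ {holds(a,b), holds(a,e), holds(d,a), holds(d,b), holds(d,e), linked(a,a), linked(b,b), linked(e,e)}  (14 atoms)
F2 = F1 ∪ {above(a), above(b), above(e), holds(b,a), holds(b,e), holds(c,a), holds(c,b), holds(c,e), holds(e,a), holds(e,b), inpos(b), inpos(e)}  (26 atoms)
goal ⊆ F2  ⇒  h_max = 2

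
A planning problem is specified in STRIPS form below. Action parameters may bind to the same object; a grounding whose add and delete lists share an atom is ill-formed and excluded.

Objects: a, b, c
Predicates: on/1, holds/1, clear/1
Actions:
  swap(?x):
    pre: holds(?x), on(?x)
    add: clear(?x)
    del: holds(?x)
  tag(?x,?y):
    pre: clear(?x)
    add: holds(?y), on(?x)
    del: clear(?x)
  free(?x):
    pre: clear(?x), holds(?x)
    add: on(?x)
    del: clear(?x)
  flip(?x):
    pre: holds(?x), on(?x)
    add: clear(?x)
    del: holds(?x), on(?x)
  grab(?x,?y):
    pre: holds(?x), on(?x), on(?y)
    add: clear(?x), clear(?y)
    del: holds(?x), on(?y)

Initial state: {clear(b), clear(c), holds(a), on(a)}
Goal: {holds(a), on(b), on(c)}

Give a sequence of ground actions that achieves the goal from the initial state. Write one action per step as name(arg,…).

1. tag(b,a)  →  {clear(c), holds(a), on(a), on(b)}
2. tag(c,a)  →  {holds(a), on(a), on(b), on(c)}

tag(b,a); tag(c,a)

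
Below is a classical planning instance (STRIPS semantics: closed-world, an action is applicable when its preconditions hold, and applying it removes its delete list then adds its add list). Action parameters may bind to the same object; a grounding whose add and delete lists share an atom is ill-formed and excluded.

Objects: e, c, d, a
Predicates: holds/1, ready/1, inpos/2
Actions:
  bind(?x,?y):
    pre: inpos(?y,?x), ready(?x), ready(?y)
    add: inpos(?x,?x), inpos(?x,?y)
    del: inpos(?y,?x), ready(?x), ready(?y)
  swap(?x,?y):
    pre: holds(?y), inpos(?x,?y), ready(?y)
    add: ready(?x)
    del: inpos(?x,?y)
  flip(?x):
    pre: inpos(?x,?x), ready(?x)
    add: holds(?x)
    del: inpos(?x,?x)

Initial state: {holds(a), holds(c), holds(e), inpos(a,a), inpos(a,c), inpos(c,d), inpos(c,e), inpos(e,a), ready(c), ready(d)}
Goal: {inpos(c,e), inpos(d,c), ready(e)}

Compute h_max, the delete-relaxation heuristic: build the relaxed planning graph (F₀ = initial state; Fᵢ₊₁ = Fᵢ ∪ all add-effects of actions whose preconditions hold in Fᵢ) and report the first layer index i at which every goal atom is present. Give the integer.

2

F0 = init (10 atoms)
F1 = F0 ∪ {inpos(d,c), inpos(d,d), ready(a)}  (13 atoms)
F2 = F1 ∪ {holds(d), inpos(c,a), inpos(c,c), ready(e)}  (17 atoms)
goal ⊆ F2  ⇒  h_max = 2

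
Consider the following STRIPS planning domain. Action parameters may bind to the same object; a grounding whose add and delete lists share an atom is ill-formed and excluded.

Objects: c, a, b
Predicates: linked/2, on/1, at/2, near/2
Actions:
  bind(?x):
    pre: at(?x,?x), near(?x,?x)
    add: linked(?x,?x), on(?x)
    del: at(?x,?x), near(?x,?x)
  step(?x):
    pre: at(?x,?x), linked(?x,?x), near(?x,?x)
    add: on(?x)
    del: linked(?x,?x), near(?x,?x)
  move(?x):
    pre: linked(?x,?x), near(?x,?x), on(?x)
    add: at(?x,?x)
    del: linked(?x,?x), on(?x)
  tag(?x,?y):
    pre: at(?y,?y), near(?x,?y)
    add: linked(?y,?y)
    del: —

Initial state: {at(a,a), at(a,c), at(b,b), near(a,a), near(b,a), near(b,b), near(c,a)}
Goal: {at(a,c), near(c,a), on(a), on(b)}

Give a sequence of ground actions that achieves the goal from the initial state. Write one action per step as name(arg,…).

1. bind(a)  →  {at(a,c), at(b,b), linked(a,a), near(b,a), near(b,b), near(c,a), on(a)}
2. bind(b)  →  {at(a,c), linked(a,a), linked(b,b), near(b,a), near(c,a), on(a), on(b)}

bind(a); bind(b)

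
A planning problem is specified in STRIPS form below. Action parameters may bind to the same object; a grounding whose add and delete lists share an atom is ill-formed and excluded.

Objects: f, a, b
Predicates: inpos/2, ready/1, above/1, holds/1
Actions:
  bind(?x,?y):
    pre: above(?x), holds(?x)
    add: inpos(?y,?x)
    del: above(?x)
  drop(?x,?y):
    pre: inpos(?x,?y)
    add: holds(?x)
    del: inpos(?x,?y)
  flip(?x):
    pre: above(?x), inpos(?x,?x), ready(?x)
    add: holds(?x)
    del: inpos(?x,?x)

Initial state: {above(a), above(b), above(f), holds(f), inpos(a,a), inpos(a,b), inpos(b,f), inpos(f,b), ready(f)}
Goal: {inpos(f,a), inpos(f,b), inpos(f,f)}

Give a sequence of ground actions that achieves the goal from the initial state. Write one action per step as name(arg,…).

1. bind(f,f)  →  {above(a), above(b), holds(f), inpos(a,a), inpos(a,b), inpos(b,f), inpos(f,b), inpos(f,f), ready(f)}
2. drop(a,a)  →  {above(a), above(b), holds(a), holds(f), inpos(a,b), inpos(b,f), inpos(f,b), inpos(f,f), ready(f)}
3. bind(a,f)  →  {above(b), holds(a), holds(f), inpos(a,b), inpos(b,f), inpos(f,a), inpos(f,b), inpos(f,f), ready(f)}

bind(f,f); drop(a,a); bind(a,f)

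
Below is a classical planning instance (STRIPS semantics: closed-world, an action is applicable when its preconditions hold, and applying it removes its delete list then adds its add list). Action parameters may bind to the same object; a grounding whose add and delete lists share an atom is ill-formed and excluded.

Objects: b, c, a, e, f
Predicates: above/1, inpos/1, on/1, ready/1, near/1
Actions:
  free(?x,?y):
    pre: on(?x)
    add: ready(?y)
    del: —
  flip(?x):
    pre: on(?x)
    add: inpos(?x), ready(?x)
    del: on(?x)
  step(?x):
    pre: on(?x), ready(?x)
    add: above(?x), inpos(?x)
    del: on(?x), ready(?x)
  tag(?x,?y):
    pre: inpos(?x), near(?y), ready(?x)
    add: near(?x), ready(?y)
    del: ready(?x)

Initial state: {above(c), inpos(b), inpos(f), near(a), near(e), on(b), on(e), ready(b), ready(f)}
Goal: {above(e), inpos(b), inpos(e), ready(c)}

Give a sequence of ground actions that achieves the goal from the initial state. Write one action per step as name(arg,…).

1. free(b,c)  →  {above(c), inpos(b), inpos(f), near(a), near(e), on(b), on(e), ready(b), ready(c), ready(f)}
2. free(b,e)  →  {above(c), inpos(b), inpos(f), near(a), near(e), on(b), on(e), ready(b), ready(c), ready(e), ready(f)}
3. step(e)  →  {above(c), above(e), inpos(b), inpos(e), inpos(f), near(a), near(e), on(b), ready(b), ready(c), ready(f)}

free(b,c); free(b,e); step(e)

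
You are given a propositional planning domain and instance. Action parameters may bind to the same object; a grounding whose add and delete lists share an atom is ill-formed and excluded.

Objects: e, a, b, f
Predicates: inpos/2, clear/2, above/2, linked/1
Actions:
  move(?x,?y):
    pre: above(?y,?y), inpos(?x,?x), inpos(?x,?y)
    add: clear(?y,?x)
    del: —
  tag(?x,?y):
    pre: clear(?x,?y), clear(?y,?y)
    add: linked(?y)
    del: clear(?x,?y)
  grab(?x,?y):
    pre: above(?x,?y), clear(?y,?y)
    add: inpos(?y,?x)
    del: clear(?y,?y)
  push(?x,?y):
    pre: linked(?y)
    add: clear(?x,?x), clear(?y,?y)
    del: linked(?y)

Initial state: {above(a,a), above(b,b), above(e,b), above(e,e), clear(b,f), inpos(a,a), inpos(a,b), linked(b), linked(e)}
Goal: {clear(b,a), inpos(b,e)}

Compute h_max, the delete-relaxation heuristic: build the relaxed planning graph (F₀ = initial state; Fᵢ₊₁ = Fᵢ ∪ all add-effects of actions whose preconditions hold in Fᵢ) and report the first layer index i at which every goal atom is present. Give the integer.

2

F0 = init (9 atoms)
F1 = F0 ∪ {clear(a,a), clear(b,a), clear(b,b), clear(e,e), clear(f,f)}  (14 atoms)
F2 = F1 ∪ {inpos(b,b), inpos(b,e), inpos(e,e), linked(a), linked(f)}  (19 atoms)
goal ⊆ F2  ⇒  h_max = 2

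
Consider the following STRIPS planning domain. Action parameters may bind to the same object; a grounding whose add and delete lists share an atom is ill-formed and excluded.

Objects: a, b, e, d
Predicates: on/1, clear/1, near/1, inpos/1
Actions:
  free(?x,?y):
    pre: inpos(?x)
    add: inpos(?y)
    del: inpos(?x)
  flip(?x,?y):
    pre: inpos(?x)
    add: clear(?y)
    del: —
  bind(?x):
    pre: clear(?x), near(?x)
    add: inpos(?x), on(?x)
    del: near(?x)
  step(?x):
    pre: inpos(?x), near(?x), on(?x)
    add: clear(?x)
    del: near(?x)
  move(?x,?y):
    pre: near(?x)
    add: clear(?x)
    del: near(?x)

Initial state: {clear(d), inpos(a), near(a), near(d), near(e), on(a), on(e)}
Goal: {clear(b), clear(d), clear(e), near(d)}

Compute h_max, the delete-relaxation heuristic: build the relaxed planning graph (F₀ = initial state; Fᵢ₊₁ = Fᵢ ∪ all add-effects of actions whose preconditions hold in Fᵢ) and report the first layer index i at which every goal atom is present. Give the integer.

F0 = init (7 atoms)
F1 = F0 ∪ {clear(a), clear(b), clear(e), inpos(b), inpos(d), inpos(e), on(d)}  (14 atoms)
goal ⊆ F1  ⇒  h_max = 1

1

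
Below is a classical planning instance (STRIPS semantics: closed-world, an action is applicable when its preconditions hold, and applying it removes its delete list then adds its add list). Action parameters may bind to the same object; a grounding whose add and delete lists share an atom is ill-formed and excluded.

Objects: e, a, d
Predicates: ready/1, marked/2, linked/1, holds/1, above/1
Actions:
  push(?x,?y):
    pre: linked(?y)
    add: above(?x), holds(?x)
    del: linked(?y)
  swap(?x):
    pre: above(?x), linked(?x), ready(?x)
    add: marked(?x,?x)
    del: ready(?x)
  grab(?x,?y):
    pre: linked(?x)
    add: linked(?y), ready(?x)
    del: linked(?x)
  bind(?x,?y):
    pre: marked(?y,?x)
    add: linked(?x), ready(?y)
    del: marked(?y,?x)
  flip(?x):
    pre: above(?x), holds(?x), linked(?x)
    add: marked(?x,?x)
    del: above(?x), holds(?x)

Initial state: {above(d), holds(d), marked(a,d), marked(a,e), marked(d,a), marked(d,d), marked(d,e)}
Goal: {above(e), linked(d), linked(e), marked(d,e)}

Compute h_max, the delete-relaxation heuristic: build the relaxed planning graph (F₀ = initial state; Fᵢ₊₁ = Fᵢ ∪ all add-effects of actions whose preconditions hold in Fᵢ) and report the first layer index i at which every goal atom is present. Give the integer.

F0 = init (7 atoms)
F1 = F0 ∪ {linked(a), linked(d), linked(e), ready(a), ready(d)}  (12 atoms)
F2 = F1 ∪ {above(a), above(e), holds(a), holds(e), ready(e)}  (17 atoms)
goal ⊆ F2  ⇒  h_max = 2

2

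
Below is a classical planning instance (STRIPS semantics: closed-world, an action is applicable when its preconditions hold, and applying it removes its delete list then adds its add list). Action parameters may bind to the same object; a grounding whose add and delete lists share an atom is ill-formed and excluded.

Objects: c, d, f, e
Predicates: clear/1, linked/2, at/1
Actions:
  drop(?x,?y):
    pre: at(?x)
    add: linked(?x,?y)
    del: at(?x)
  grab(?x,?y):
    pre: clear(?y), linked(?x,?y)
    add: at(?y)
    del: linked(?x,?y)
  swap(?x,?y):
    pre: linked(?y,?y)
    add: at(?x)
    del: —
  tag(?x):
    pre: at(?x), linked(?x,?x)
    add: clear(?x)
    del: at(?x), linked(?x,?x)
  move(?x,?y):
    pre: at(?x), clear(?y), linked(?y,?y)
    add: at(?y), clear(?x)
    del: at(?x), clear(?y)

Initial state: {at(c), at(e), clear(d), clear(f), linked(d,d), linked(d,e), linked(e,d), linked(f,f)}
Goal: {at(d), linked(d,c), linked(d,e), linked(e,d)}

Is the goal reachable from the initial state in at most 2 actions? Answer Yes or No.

No

1. grab(d,d)  →  {at(c), at(d), at(e), clear(d), clear(f), linked(d,e), linked(e,d), linked(f,f)}
2. drop(d,c)  →  {at(c), at(e), clear(d), clear(f), linked(d,c), linked(d,e), linked(e,d), linked(f,f)}
3. swap(d,f)  →  {at(c), at(d), at(e), clear(d), clear(f), linked(d,c), linked(d,e), linked(e,d), linked(f,f)}
optimal plan length = 3; 3 > 2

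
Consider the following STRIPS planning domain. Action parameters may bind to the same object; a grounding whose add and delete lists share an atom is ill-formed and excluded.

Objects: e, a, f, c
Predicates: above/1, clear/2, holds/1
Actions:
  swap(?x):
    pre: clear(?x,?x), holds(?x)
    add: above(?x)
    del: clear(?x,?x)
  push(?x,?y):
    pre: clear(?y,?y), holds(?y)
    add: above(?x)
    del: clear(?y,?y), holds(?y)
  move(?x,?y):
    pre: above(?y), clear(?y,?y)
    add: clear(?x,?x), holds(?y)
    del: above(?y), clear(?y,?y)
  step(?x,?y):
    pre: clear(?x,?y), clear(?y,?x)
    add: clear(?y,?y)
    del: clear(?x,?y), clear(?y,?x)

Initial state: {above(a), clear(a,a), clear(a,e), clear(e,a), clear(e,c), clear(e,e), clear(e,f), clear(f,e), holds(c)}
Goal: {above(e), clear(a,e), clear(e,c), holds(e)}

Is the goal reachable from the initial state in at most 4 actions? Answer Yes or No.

Yes

1. move(c,a)  →  {clear(a,e), clear(c,c), clear(e,a), clear(e,c), clear(e,e), clear(e,f), clear(f,e), holds(a), holds(c)}
2. push(e,c)  →  {above(e), clear(a,e), clear(e,a), clear(e,c), clear(e,e), clear(e,f), clear(f,e), holds(a)}
3. move(a,e)  →  {clear(a,a), clear(a,e), clear(e,a), clear(e,c), clear(e,f), clear(f,e), holds(a), holds(e)}
4. push(e,a)  →  {above(e), clear(a,e), clear(e,a), clear(e,c), clear(e,f), clear(f,e), holds(e)}
optimal plan length = 4; 4 ≤ 4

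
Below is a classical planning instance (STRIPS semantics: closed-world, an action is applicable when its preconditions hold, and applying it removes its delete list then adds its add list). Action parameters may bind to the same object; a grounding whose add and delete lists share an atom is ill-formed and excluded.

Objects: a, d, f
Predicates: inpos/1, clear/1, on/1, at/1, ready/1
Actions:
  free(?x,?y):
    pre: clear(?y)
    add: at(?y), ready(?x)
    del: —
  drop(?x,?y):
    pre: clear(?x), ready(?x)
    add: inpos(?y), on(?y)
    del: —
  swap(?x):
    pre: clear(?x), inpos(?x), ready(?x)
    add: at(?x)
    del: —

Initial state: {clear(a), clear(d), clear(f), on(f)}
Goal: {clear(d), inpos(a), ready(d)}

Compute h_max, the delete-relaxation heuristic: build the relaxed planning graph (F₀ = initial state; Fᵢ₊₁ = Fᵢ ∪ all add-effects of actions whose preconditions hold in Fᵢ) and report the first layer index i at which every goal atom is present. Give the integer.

F0 = init (4 atoms)
F1 = F0 ∪ {at(a), at(d), at(f), ready(a), ready(d), ready(f)}  (10 atoms)
F2 = F1 ∪ {inpos(a), inpos(d), inpos(f), on(a), on(d)}  (15 atoms)
goal ⊆ F2  ⇒  h_max = 2

2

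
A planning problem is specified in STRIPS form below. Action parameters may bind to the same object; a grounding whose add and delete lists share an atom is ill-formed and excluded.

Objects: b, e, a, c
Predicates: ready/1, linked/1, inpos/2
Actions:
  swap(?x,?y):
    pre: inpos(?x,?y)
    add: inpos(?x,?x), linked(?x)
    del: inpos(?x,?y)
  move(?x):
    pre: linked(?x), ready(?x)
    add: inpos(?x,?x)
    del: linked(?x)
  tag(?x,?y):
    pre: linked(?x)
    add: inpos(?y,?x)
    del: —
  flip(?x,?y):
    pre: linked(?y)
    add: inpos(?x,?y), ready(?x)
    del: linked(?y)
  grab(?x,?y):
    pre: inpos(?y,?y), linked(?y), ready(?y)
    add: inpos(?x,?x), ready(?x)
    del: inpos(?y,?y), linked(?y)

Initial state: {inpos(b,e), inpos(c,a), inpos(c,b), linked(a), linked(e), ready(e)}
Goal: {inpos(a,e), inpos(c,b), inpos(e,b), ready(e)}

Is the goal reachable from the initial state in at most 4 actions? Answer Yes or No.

Yes

1. swap(b,e)  →  {inpos(b,b), inpos(c,a), inpos(c,b), linked(a), linked(b), linked(e), ready(e)}
2. tag(b,e)  →  {inpos(b,b), inpos(c,a), inpos(c,b), inpos(e,b), linked(a), linked(b), linked(e), ready(e)}
3. tag(e,a)  →  {inpos(a,e), inpos(b,b), inpos(c,a), inpos(c,b), inpos(e,b), linked(a), linked(b), linked(e), ready(e)}
optimal plan length = 3; 3 ≤ 4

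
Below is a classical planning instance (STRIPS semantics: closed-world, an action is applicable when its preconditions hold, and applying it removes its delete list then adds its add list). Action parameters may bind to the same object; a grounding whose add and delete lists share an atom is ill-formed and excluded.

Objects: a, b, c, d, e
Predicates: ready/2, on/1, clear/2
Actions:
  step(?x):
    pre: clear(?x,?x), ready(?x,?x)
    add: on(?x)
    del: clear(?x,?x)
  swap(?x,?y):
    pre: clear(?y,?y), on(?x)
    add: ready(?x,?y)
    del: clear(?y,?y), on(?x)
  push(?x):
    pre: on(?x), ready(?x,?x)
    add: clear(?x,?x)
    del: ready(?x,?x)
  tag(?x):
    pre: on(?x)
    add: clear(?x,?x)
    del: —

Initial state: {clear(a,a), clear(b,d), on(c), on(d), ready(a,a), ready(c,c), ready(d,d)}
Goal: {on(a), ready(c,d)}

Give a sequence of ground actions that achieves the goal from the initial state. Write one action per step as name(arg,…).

step(a); push(d); swap(c,d)

1. step(a)  →  {clear(b,d), on(a), on(c), on(d), ready(a,a), ready(c,c), ready(d,d)}
2. push(d)  →  {clear(b,d), clear(d,d), on(a), on(c), on(d), ready(a,a), ready(c,c)}
3. swap(c,d)  →  {clear(b,d), on(a), on(d), ready(a,a), ready(c,c), ready(c,d)}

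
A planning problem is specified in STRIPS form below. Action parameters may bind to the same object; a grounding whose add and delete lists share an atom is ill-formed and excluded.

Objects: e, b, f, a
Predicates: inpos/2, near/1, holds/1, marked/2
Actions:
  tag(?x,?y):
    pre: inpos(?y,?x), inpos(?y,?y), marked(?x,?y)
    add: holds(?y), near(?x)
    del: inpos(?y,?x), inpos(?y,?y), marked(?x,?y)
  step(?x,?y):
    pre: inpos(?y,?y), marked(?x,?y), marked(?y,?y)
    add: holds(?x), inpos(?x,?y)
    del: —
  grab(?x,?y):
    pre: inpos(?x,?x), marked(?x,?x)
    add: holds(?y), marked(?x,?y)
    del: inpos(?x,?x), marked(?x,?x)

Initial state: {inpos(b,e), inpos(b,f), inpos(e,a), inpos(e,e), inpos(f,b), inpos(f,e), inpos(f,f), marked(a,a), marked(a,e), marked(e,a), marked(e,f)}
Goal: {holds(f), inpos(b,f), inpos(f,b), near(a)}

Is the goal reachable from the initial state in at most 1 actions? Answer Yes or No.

1. tag(e,f)  →  {holds(f), inpos(b,e), inpos(b,f), inpos(e,a), inpos(e,e), inpos(f,b), marked(a,a), marked(a,e), marked(e,a), near(e)}
2. tag(a,e)  →  {holds(e), holds(f), inpos(b,e), inpos(b,f), inpos(f,b), marked(a,a), marked(e,a), near(a), near(e)}
optimal plan length = 2; 2 > 1

No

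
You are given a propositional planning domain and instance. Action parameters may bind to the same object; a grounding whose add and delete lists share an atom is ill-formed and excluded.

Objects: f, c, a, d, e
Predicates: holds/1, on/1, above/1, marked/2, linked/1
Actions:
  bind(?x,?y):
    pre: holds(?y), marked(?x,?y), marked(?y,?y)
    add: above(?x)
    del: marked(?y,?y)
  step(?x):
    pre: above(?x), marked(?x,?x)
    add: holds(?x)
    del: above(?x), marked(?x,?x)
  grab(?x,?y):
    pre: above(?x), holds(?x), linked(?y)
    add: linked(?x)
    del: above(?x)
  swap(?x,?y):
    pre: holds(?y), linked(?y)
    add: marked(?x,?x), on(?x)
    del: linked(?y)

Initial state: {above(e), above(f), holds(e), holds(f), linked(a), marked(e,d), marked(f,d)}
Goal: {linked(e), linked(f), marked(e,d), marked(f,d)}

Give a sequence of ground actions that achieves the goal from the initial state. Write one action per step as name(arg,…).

1. grab(f,a)  →  {above(e), holds(e), holds(f), linked(a), linked(f), marked(e,d), marked(f,d)}
2. grab(e,f)  →  {holds(e), holds(f), linked(a), linked(e), linked(f), marked(e,d), marked(f,d)}

grab(f,a); grab(e,f)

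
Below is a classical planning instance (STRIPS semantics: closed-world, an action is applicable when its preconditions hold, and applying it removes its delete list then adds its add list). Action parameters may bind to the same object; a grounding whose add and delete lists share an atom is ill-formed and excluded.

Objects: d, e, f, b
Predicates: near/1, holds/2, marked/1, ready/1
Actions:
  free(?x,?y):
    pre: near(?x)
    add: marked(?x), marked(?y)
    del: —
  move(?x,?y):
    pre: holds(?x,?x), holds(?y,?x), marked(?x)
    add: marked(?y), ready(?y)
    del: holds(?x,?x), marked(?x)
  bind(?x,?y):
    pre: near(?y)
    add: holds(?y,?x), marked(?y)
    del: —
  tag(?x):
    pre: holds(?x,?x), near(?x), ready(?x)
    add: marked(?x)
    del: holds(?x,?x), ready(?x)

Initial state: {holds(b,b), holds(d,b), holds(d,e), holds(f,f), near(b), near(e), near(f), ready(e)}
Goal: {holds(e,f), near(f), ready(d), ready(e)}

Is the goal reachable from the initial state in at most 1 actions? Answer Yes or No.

No

1. free(e,b)  →  {holds(b,b), holds(d,b), holds(d,e), holds(f,f), marked(b), marked(e), near(b), near(e), near(f), ready(e)}
2. move(b,d)  →  {holds(d,b), holds(d,e), holds(f,f), marked(d), marked(e), near(b), near(e), near(f), ready(d), ready(e)}
3. bind(f,e)  →  {holds(d,b), holds(d,e), holds(e,f), holds(f,f), marked(d), marked(e), near(b), near(e), near(f), ready(d), ready(e)}
optimal plan length = 3; 3 > 1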